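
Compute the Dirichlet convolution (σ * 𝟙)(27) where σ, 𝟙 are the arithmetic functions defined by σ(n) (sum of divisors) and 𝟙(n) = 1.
(σ * 𝟙)(27) = 58

Divisors of 27: [1, 3, 9, 27]. For each d | 27:
  d = 1: σ(1) · 𝟙(27/1) = 1 · 1 = 1
  d = 3: σ(3) · 𝟙(27/3) = 4 · 1 = 4
  d = 9: σ(9) · 𝟙(27/9) = 13 · 1 = 13
  d = 27: σ(27) · 𝟙(27/27) = 40 · 1 = 40
Summing: (σ * 𝟙)(27) = 1 + 4 + 13 + 40 = 58.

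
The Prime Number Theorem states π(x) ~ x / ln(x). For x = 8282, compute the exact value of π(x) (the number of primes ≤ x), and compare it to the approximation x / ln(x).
π(8282) = 1038;  x/ln(x) ≈ 917.99;  relative error ≈ 11.56%.

Directly count primes up to 8282: π(8282) = 1038. The PNT approximation gives 8282/ln(8282) ≈ 8282/9.02184 ≈ 917.99. Relative error (π(x) − x/ln(x)) / π(x) ≈ 11.56%; the approximation is known to undercount slightly (Li(x) is a better estimate).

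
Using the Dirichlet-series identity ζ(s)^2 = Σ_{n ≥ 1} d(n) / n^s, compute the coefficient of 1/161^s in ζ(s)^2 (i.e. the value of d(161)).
d(161) = 4

ζ(s)^2 = (Σ 1/m^s)(Σ 1/k^s). The coefficient of 1/n^s in the product is the number of ordered pairs (m, k) with mk = n, which equals d(n). For n = 161, divisors are [1, 7, 23, 161], so d(161) = 4.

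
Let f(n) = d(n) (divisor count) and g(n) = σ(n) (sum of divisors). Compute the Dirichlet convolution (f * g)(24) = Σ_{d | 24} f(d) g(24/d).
(d * σ)(24) = 252

Divisors of 24: [1, 2, 3, 4, 6, 8, 12, 24]. For each d | 24:
  d = 1: d(1) · σ(24/1) = 1 · 60 = 60
  d = 2: d(2) · σ(24/2) = 2 · 28 = 56
  d = 3: d(3) · σ(24/3) = 2 · 15 = 30
  d = 4: d(4) · σ(24/4) = 3 · 12 = 36
  d = 6: d(6) · σ(24/6) = 4 · 7 = 28
  d = 8: d(8) · σ(24/8) = 4 · 4 = 16
  d = 12: d(12) · σ(24/12) = 6 · 3 = 18
  d = 24: d(24) · σ(24/24) = 8 · 1 = 8
Summing: (d * σ)(24) = 60 + 56 + 30 + 36 + 28 + 16 + 18 + 8 = 252.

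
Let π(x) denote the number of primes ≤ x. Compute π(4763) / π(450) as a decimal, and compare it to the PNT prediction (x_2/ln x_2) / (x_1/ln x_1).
π(4763)/π(450) = 641/87 ≈ 7.3678;  PNT prediction ≈ 7.6356.

π(450) = 87 and π(4763) = 641, so π(4763)/π(450) ≈ 7.3678. The PNT-predicted ratio is (4763/ln(4763)) / (450/ln(450)) ≈ 7.6356. The two agree to within a few percent, as expected.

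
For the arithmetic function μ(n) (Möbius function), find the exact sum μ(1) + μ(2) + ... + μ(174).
Σ_{n ≤ 174} μ(n) = -4

Compute μ(n) for each 1 ≤ n ≤ 174: μ(1) = 1, μ(2) = -1, μ(3) = -1, μ(4) = 0, μ(5) = -1, μ(6) = 1, μ(7) = -1, μ(8) = 0, μ(9) = 0, μ(10) = 1, μ(11) = -1, μ(12) = 0, μ(13) = -1, μ(14) = 1, μ(15) = 1, μ(16) = 0, μ(17) = -1, μ(18) = 0, μ(19) = -1, μ(20) = 0, μ(21) = 1, μ(22) = 1, μ(23) = -1, μ(24) = 0, μ(25) = 0, μ(26) = 1, μ(27) = 0, μ(28) = 0, μ(29) = -1, μ(30) = -1, μ(31) = -1, μ(32) = 0, μ(33) = 1, μ(34) = 1, μ(35) = 1, μ(36) = 0, μ(37) = -1, μ(38) = 1, μ(39) = 1, μ(40) = 0, μ(41) = -1, μ(42) = -1, μ(43) = -1, μ(44) = 0, μ(45) = 0, μ(46) = 1, μ(47) = -1, μ(48) = 0, μ(49) = 0, μ(50) = 0, μ(51) = 1, μ(52) = 0, μ(53) = -1, μ(54) = 0, μ(55) = 1, μ(56) = 0, μ(57) = 1, μ(58) = 1, μ(59) = -1, μ(60) = 0, μ(61) = -1, μ(62) = 1, μ(63) = 0, μ(64) = 0, μ(65) = 1, μ(66) = -1, μ(67) = -1, μ(68) = 0, μ(69) = 1, μ(70) = -1, μ(71) = -1, μ(72) = 0, μ(73) = -1, μ(74) = 1, μ(75) = 0, μ(76) = 0, μ(77) = 1, μ(78) = -1, μ(79) = -1, μ(80) = 0, μ(81) = 0, μ(82) = 1, μ(83) = -1, μ(84) = 0, μ(85) = 1, μ(86) = 1, μ(87) = 1, μ(88) = 0, μ(89) = -1, μ(90) = 0, μ(91) = 1, μ(92) = 0, μ(93) = 1, μ(94) = 1, μ(95) = 1, μ(96) = 0, μ(97) = -1, μ(98) = 0, μ(99) = 0, μ(100) = 0, μ(101) = -1, μ(102) = -1, μ(103) = -1, μ(104) = 0, μ(105) = -1, μ(106) = 1, μ(107) = -1, μ(108) = 0, μ(109) = -1, μ(110) = -1, μ(111) = 1, μ(112) = 0, μ(113) = -1, μ(114) = -1, μ(115) = 1, μ(116) = 0, μ(117) = 0, μ(118) = 1, μ(119) = 1, μ(120) = 0, μ(121) = 0, μ(122) = 1, μ(123) = 1, μ(124) = 0, μ(125) = 0, μ(126) = 0, μ(127) = -1, μ(128) = 0, μ(129) = 1, μ(130) = -1, μ(131) = -1, μ(132) = 0, μ(133) = 1, μ(134) = 1, μ(135) = 0, μ(136) = 0, μ(137) = -1, μ(138) = -1, μ(139) = -1, μ(140) = 0, μ(141) = 1, μ(142) = 1, μ(143) = 1, μ(144) = 0, μ(145) = 1, μ(146) = 1, μ(147) = 0, μ(148) = 0, μ(149) = -1, μ(150) = 0, μ(151) = -1, μ(152) = 0, μ(153) = 0, μ(154) = -1, μ(155) = 1, μ(156) = 0, μ(157) = -1, μ(158) = 1, μ(159) = 1, μ(160) = 0, μ(161) = 1, μ(162) = 0, μ(163) = -1, μ(164) = 0, μ(165) = -1, μ(166) = 1, μ(167) = -1, μ(168) = 0, μ(169) = 0, μ(170) = -1, μ(171) = 0, μ(172) = 0, μ(173) = -1, μ(174) = -1. Summing all 174 values: -4. (Mertens function M(x) = Σ_{n ≤ x} μ(n); on average M(x) should be small (PNT ⟺ M(x) = o(x)).)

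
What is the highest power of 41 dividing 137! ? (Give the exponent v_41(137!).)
v_41(137!) = 3

Legendre's formula: v_p(n!) = Σ_{k ≥ 1} ⌊n / p^k⌋. For p = 41, n = 137, the terms are:
  ⌊137/41^1⌋ = ⌊137/41⌋ = 3
(the next term ⌊137/41^2⌋ = 0, terminating the sum). Summing: v_41(137!) = 3 = 3.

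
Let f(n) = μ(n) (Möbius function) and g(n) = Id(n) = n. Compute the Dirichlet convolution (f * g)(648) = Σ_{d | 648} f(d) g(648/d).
(μ * Id)(648) = 216

Divisors of 648: [1, 2, 3, 4, 6, 8, 9, 12, 18, 24, 27, 36, 54, 72, 81, 108, 162, 216, 324, 648]. For each d | 648:
  d = 1: μ(1) · Id(648/1) = 1 · 648 = 648
  d = 2: μ(2) · Id(648/2) = -1 · 324 = -324
  d = 3: μ(3) · Id(648/3) = -1 · 216 = -216
  d = 4: μ(4) · Id(648/4) = 0 · 162 = 0
  d = 6: μ(6) · Id(648/6) = 1 · 108 = 108
  d = 8: μ(8) · Id(648/8) = 0 · 81 = 0
  d = 9: μ(9) · Id(648/9) = 0 · 72 = 0
  d = 12: μ(12) · Id(648/12) = 0 · 54 = 0
  d = 18: μ(18) · Id(648/18) = 0 · 36 = 0
  d = 24: μ(24) · Id(648/24) = 0 · 27 = 0
  d = 27: μ(27) · Id(648/27) = 0 · 24 = 0
  d = 36: μ(36) · Id(648/36) = 0 · 18 = 0
  d = 54: μ(54) · Id(648/54) = 0 · 12 = 0
  d = 72: μ(72) · Id(648/72) = 0 · 9 = 0
  d = 81: μ(81) · Id(648/81) = 0 · 8 = 0
  d = 108: μ(108) · Id(648/108) = 0 · 6 = 0
  d = 162: μ(162) · Id(648/162) = 0 · 4 = 0
  d = 216: μ(216) · Id(648/216) = 0 · 3 = 0
  d = 324: μ(324) · Id(648/324) = 0 · 2 = 0
  d = 648: μ(648) · Id(648/648) = 0 · 1 = 0
Summing: (μ * Id)(648) = 648 + -324 + -216 + 0 + 108 + 0 + 0 + 0 + 0 + 0 + 0 + 0 + 0 + 0 + 0 + 0 + 0 + 0 + 0 + 0 = 216.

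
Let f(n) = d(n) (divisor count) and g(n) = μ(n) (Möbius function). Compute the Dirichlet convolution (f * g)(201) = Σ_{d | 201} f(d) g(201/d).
(d * μ)(201) = 1

Divisors of 201: [1, 3, 67, 201]. For each d | 201:
  d = 1: d(1) · μ(201/1) = 1 · 1 = 1
  d = 3: d(3) · μ(201/3) = 2 · -1 = -2
  d = 67: d(67) · μ(201/67) = 2 · -1 = -2
  d = 201: d(201) · μ(201/201) = 4 · 1 = 4
Summing: (d * μ)(201) = 1 + -2 + -2 + 4 = 1.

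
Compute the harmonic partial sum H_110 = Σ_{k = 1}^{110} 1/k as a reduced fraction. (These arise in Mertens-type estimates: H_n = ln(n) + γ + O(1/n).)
H_110 = 812425573941376284756780362571245808659649778037/153803387341307877636928566091115101174034840640

Direct summation: H_110 = 1 + 1/2 + ... + 1/110. The least common denominator is lcm(1, ..., 110) = 8459186303771933270031071135011330564571916235200; over this denominator the numerator is 8459186303771933270031071135011330564571916235200 + 4229593151885966635015535567505665282285958117600 + 2819728767923977756677023711670443521523972078400 + 2114796575942983317507767783752832641142979058800 + 1691837260754386654006214227002266112914383247040 + 1409864383961988878338511855835221760761986039200 + 1208455186253133324290153019287332937795988033600 + 1057398287971491658753883891876416320571489529400 + 939909589307992585559007903890147840507990692800 + 845918630377193327003107113501133056457191623520 + 769016936706539388184642830455575505870174203200 + 704932191980994439169255927917610880380993019600 + 650706638751687174617774702693179274197839710400 + 604227593126566662145076509643666468897994016800 + 563945753584795551335404742334088704304794415680 + 528699143985745829376941945938208160285744764700 + 497599194339525486472415949118313562621877425600 + 469954794653996292779503951945073920253995346400 + 445220331777470172106898480790070029714311380800 + 422959315188596663501553556750566528228595811760 + 402818395417711108096717673095777645931996011200 + 384508468353269694092321415227787752935087101600 + 367790708859649272610046571087449154981387662400 + 352466095990497219584627963958805440190496509800 + 338367452150877330801242845400453222582876649408 + 325353319375843587308887351346589637098919855200 + 313303196435997528519669301296715946835996897600 + 302113796563283331072538254821833234448997008400 + 291696079440411492070036935690045881536962628800 + 281972876792397775667702371167044352152397207840 + 272876977541030105484873262419720340792642459200 + 264349571992872914688470972969104080142872382350 + 256338978902179796061547610151858501956724734400 + 248799597169762743236207974559156781310938712800 + 241691037250626664858030603857466587559197606720 + 234977397326998146389751975972536960126997673200 + 228626656858700899190028949594900826069511249600 + 222610165888735086053449240395035014857155690400 + 216902212917229058205924900897726424732613236800 + 211479657594298331750776778375283264114297905880 + 206321617165169104147099295975886111331022347200 + 201409197708855554048358836547888822965998005600 + 196725262878417052791420258953751873594695726400 + 192254234176634847046160707613893876467543550800 + 187981917861598517111801580778029568101598138560 + 183895354429824636305023285543724577490693831200 + 179982687314296452553852577340666607756849281600 + 176233047995248609792313981979402720095248254900 + 172636455179019046327164717041047562542284004800 + 169183726075438665400621422700226611291438324704 + 165866398113175162157471983039437854207292475200 + 162676659687921793654443675673294818549459927600 + 159607288750413835283605115754930765369281438400 + 156651598217998764259834650648357973417998448800 + 153803387341307877636928566091115101174034840640 + 151056898281641665536269127410916617224498504200 + 148406777259156724035632826930023343238103793600 + 145848039720205746035018467845022940768481314400 + 143376039046981919831035103983242890924947732800 + 140986438396198887833851185583522176076198603920 + 138675185307736610984115920246087386304457643200 + 136438488770515052742436631209860170396321229600 + 134272798472570369365572557698592548643998670400 + 132174785996436457344235486484552040071436191175 + 130141327750337434923554940538635854839567942080 + 128169489451089898030773805075929250978362367200 + 126256511996596018955687628880766127829431585600 + 124399798584881371618103987279578390655469356400 + 122596902953216424203348857029149718327129220800 + 120845518625313332429015301928733293779598803360 + 119143469067210327746916494859314514993970651200 + 117488698663499073194875987986268480063498836600 + 115879264435231962603165358013853843350300222400 + 114313328429350449595014474797450413034755624800 + 112789150716959110267080948466817740860958883136 + 111305082944367543026724620197517507428577845200 + 109859562386648484026377547207939357981453457600 + 108451106458614529102962450448863212366306618400 + 107078307642682699620646470063434564108505268800 + 105739828797149165875388389187641632057148952940 + 104434398811999176173223100432238648945332299200 + 103160808582584552073549647987943055665511173600 + 101917907274360641807603266686883500777974894400 + 100704598854427777024179418273944411482999002800 + 99519838867905097294483189823662712524375485120 + 98362631439208526395710129476875936797347863200 + 97232026480137164023345645230015293845654209600 + 96127117088317423523080353806946938233771775400 + 95047037121032958090236754325970006343504676800 + 93990958930799258555900790389014784050799069280 + 92958091250241024945396386099025610599691387200 + 91947677214912318152511642771862288745346915600 + 90958992513676701828291087473240113597547486400 + 89991343657148226276926288670333303878424640800 + 89044066355494034421379696158014005942862276160 + 88116523997624304896156990989701360047624127450 + 87208106224452920309598671494962170768782641600 + 86318227589509523163582358520523781271142002400 + 85446326300726598687182536717286167318908244800 + 84591863037719332700310711350113305645719162352 + 83754319839326071980505654802092381827444715200 + 82933199056587581078735991519718927103646237600 + 82128022366717798738165739174867287034678798400 + 81338329843960896827221837836647409274729963800 + 80563679083542221619343534619155529186399202240 + 79803644375206917641802557877465382684640719200 + 79057815923102180093748328364591874435251553600 + 78325799108999382129917325324178986708999224400 + 77607213796072782293863037935883766647448772800 + 76901693670653938818464283045557550587017420320 = 44683406566775695661622919941418519476280737792035, so H_110 = 44683406566775695661622919941418519476280737792035/8459186303771933270031071135011330564571916235200; reducing by gcd(44683406566775695661622919941418519476280737792035, 8459186303771933270031071135011330564571916235200) = 55 gives 812425573941376284756780362571245808659649778037/153803387341307877636928566091115101174034840640 ≈ 5.28223. (The PNT-adjacent estimate ln(110) + γ ≈ 5.27770 matches within O(1/n).)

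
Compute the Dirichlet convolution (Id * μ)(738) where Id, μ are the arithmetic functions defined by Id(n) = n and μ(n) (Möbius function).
(Id * μ)(738) = 240

Divisors of 738: [1, 2, 3, 6, 9, 18, 41, 82, 123, 246, 369, 738]. For each d | 738:
  d = 1: Id(1) · μ(738/1) = 1 · 0 = 0
  d = 2: Id(2) · μ(738/2) = 2 · 0 = 0
  d = 3: Id(3) · μ(738/3) = 3 · -1 = -3
  d = 6: Id(6) · μ(738/6) = 6 · 1 = 6
  d = 9: Id(9) · μ(738/9) = 9 · 1 = 9
  d = 18: Id(18) · μ(738/18) = 18 · -1 = -18
  d = 41: Id(41) · μ(738/41) = 41 · 0 = 0
  d = 82: Id(82) · μ(738/82) = 82 · 0 = 0
  d = 123: Id(123) · μ(738/123) = 123 · 1 = 123
  d = 246: Id(246) · μ(738/246) = 246 · -1 = -246
  d = 369: Id(369) · μ(738/369) = 369 · -1 = -369
  d = 738: Id(738) · μ(738/738) = 738 · 1 = 738
Summing: (Id * μ)(738) = 0 + 0 + -3 + 6 + 9 + -18 + 0 + 0 + 123 + -246 + -369 + 738 = 240.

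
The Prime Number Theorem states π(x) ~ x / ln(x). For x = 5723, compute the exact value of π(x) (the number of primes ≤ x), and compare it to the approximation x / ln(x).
π(5723) = 753;  x/ln(x) ≈ 661.45;  relative error ≈ 12.16%.

Directly count primes up to 5723: π(5723) = 753. The PNT approximation gives 5723/ln(5723) ≈ 5723/8.65225 ≈ 661.45. Relative error (π(x) − x/ln(x)) / π(x) ≈ 12.16%; the approximation is known to undercount slightly (Li(x) is a better estimate).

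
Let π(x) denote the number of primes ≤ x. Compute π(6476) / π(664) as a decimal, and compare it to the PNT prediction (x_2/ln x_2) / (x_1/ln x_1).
π(6476)/π(664) = 840/121 ≈ 6.9421;  PNT prediction ≈ 7.2218.

π(664) = 121 and π(6476) = 840, so π(6476)/π(664) ≈ 6.9421. The PNT-predicted ratio is (6476/ln(6476)) / (664/ln(664)) ≈ 7.2218. The two agree to within a few percent, as expected.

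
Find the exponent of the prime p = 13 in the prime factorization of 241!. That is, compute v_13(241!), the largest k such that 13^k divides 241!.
v_13(241!) = 19

Legendre's formula: v_p(n!) = Σ_{k ≥ 1} ⌊n / p^k⌋. For p = 13, n = 241, the terms are:
  ⌊241/13^1⌋ = ⌊241/13⌋ = 18
  ⌊241/13^2⌋ = ⌊241/169⌋ = 1
(the next term ⌊241/13^3⌋ = 0, terminating the sum). Summing: v_13(241!) = 18 + 1 = 19.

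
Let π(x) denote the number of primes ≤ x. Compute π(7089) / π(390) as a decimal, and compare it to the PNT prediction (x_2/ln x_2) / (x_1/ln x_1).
π(7089)/π(390) = 909/77 ≈ 11.8052;  PNT prediction ≈ 12.2313.

π(390) = 77 and π(7089) = 909, so π(7089)/π(390) ≈ 11.8052. The PNT-predicted ratio is (7089/ln(7089)) / (390/ln(390)) ≈ 12.2313. The two agree to within a few percent, as expected.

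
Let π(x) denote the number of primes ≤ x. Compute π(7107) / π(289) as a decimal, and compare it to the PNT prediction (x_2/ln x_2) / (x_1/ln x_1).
π(7107)/π(289) = 910/61 ≈ 14.9180;  PNT prediction ≈ 15.7120.

π(289) = 61 and π(7107) = 910, so π(7107)/π(289) ≈ 14.9180. The PNT-predicted ratio is (7107/ln(7107)) / (289/ln(289)) ≈ 15.7120. The two agree to within a few percent, as expected.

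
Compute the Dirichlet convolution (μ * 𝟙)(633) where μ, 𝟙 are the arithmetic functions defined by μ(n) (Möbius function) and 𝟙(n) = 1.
(μ * 𝟙)(633) = 0

Divisors of 633: [1, 3, 211, 633]. For each d | 633:
  d = 1: μ(1) · 𝟙(633/1) = 1 · 1 = 1
  d = 3: μ(3) · 𝟙(633/3) = -1 · 1 = -1
  d = 211: μ(211) · 𝟙(633/211) = -1 · 1 = -1
  d = 633: μ(633) · 𝟙(633/633) = 1 · 1 = 1
Summing: (μ * 𝟙)(633) = 1 + -1 + -1 + 1 = 0.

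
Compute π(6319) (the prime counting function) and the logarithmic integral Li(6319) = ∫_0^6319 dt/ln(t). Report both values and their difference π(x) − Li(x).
π(6319) = 822;  Li(6319) ≈ 836.97;  π(x) − Li(x) ≈ -14.97.

Direct count of primes ≤ 6319 gives π(6319) = 822. Numerical evaluation of the logarithmic integral gives Li(6319) ≈ 836.97. The difference π(x) − Li(x) ≈ -14.97 is typically negative for small/moderate x (Li(x) overestimates), though Littlewood's theorem shows this sign changes infinitely often.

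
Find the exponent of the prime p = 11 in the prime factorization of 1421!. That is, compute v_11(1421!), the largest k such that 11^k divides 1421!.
v_11(1421!) = 141

Legendre's formula: v_p(n!) = Σ_{k ≥ 1} ⌊n / p^k⌋. For p = 11, n = 1421, the terms are:
  ⌊1421/11^1⌋ = ⌊1421/11⌋ = 129
  ⌊1421/11^2⌋ = ⌊1421/121⌋ = 11
  ⌊1421/11^3⌋ = ⌊1421/1331⌋ = 1
(the next term ⌊1421/11^4⌋ = 0, terminating the sum). Summing: v_11(1421!) = 129 + 11 + 1 = 141.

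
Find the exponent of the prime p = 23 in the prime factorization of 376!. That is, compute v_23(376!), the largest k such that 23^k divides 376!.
v_23(376!) = 16

Legendre's formula: v_p(n!) = Σ_{k ≥ 1} ⌊n / p^k⌋. For p = 23, n = 376, the terms are:
  ⌊376/23^1⌋ = ⌊376/23⌋ = 16
(the next term ⌊376/23^2⌋ = 0, terminating the sum). Summing: v_23(376!) = 16 = 16.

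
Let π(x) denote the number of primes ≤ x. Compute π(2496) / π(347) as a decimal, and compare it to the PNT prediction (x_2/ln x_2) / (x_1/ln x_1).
π(2496)/π(347) = 367/69 ≈ 5.3188;  PNT prediction ≈ 5.3787.

π(347) = 69 and π(2496) = 367, so π(2496)/π(347) ≈ 5.3188. The PNT-predicted ratio is (2496/ln(2496)) / (347/ln(347)) ≈ 5.3787. The two agree to within a few percent, as expected.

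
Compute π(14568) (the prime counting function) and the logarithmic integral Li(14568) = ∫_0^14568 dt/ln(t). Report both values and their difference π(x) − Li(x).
π(14568) = 1708;  Li(14568) ≈ 1731.63;  π(x) − Li(x) ≈ -23.63.

Direct count of primes ≤ 14568 gives π(14568) = 1708. Numerical evaluation of the logarithmic integral gives Li(14568) ≈ 1731.63. The difference π(x) − Li(x) ≈ -23.63 is typically negative for small/moderate x (Li(x) overestimates), though Littlewood's theorem shows this sign changes infinitely often.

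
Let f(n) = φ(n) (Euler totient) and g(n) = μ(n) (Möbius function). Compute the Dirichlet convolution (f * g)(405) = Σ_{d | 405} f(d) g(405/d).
(φ * μ)(405) = 108

Divisors of 405: [1, 3, 5, 9, 15, 27, 45, 81, 135, 405]. For each d | 405:
  d = 1: φ(1) · μ(405/1) = 1 · 0 = 0
  d = 3: φ(3) · μ(405/3) = 2 · 0 = 0
  d = 5: φ(5) · μ(405/5) = 4 · 0 = 0
  d = 9: φ(9) · μ(405/9) = 6 · 0 = 0
  d = 15: φ(15) · μ(405/15) = 8 · 0 = 0
  d = 27: φ(27) · μ(405/27) = 18 · 1 = 18
  d = 45: φ(45) · μ(405/45) = 24 · 0 = 0
  d = 81: φ(81) · μ(405/81) = 54 · -1 = -54
  d = 135: φ(135) · μ(405/135) = 72 · -1 = -72
  d = 405: φ(405) · μ(405/405) = 216 · 1 = 216
Summing: (φ * μ)(405) = 0 + 0 + 0 + 0 + 0 + 18 + 0 + -54 + -72 + 216 = 108.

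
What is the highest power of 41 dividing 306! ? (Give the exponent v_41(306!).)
v_41(306!) = 7

Legendre's formula: v_p(n!) = Σ_{k ≥ 1} ⌊n / p^k⌋. For p = 41, n = 306, the terms are:
  ⌊306/41^1⌋ = ⌊306/41⌋ = 7
(the next term ⌊306/41^2⌋ = 0, terminating the sum). Summing: v_41(306!) = 7 = 7.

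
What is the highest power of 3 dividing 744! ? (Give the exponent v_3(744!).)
v_3(744!) = 370

Legendre's formula: v_p(n!) = Σ_{k ≥ 1} ⌊n / p^k⌋. For p = 3, n = 744, the terms are:
  ⌊744/3^1⌋ = ⌊744/3⌋ = 248
  ⌊744/3^2⌋ = ⌊744/9⌋ = 82
  ⌊744/3^3⌋ = ⌊744/27⌋ = 27
  ⌊744/3^4⌋ = ⌊744/81⌋ = 9
  ⌊744/3^5⌋ = ⌊744/243⌋ = 3
  ⌊744/3^6⌋ = ⌊744/729⌋ = 1
(the next term ⌊744/3^7⌋ = 0, terminating the sum). Summing: v_3(744!) = 248 + 82 + 27 + 9 + 3 + 1 = 370.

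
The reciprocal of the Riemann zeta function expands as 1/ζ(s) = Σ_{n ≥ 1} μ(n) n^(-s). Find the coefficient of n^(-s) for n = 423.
μ(423) = 0

Factor n = 423 = 3^2 · 47. μ(n) = 0 if any exponent ≥ 2 (not squarefree); otherwise μ(n) = (−1)^{ω(n)} where ω(n) is the number of distinct prime factors. Applying: μ(423) = 0.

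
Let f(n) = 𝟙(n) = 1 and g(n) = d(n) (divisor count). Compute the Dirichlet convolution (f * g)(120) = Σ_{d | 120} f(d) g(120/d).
(𝟙 * d)(120) = 90

Divisors of 120: [1, 2, 3, 4, 5, 6, 8, 10, 12, 15, 20, 24, 30, 40, 60, 120]. For each d | 120:
  d = 1: 𝟙(1) · d(120/1) = 1 · 16 = 16
  d = 2: 𝟙(2) · d(120/2) = 1 · 12 = 12
  d = 3: 𝟙(3) · d(120/3) = 1 · 8 = 8
  d = 4: 𝟙(4) · d(120/4) = 1 · 8 = 8
  d = 5: 𝟙(5) · d(120/5) = 1 · 8 = 8
  d = 6: 𝟙(6) · d(120/6) = 1 · 6 = 6
  d = 8: 𝟙(8) · d(120/8) = 1 · 4 = 4
  d = 10: 𝟙(10) · d(120/10) = 1 · 6 = 6
  d = 12: 𝟙(12) · d(120/12) = 1 · 4 = 4
  d = 15: 𝟙(15) · d(120/15) = 1 · 4 = 4
  d = 20: 𝟙(20) · d(120/20) = 1 · 4 = 4
  d = 24: 𝟙(24) · d(120/24) = 1 · 2 = 2
  d = 30: 𝟙(30) · d(120/30) = 1 · 3 = 3
  d = 40: 𝟙(40) · d(120/40) = 1 · 2 = 2
  d = 60: 𝟙(60) · d(120/60) = 1 · 2 = 2
  d = 120: 𝟙(120) · d(120/120) = 1 · 1 = 1
Summing: (𝟙 * d)(120) = 16 + 12 + 8 + 8 + 8 + 6 + 4 + 6 + 4 + 4 + 4 + 2 + 3 + 2 + 2 + 1 = 90.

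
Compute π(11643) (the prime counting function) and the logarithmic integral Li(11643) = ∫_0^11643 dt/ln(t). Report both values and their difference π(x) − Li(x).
π(11643) = 1399;  Li(11643) ≈ 1423.03;  π(x) − Li(x) ≈ -24.03.

Direct count of primes ≤ 11643 gives π(11643) = 1399. Numerical evaluation of the logarithmic integral gives Li(11643) ≈ 1423.03. The difference π(x) − Li(x) ≈ -24.03 is typically negative for small/moderate x (Li(x) overestimates), though Littlewood's theorem shows this sign changes infinitely often.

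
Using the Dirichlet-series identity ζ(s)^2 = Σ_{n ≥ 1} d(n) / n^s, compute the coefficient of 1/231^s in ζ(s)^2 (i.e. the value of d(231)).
d(231) = 8

ζ(s)^2 = (Σ 1/m^s)(Σ 1/k^s). The coefficient of 1/n^s in the product is the number of ordered pairs (m, k) with mk = n, which equals d(n). For n = 231, divisors are [1, 3, 7, 11, 21, 33, 77, 231], so d(231) = 8.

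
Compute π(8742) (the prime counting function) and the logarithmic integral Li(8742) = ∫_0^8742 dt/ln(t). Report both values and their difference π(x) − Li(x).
π(8742) = 1090;  Li(8742) ≈ 1108.57;  π(x) − Li(x) ≈ -18.57.

Direct count of primes ≤ 8742 gives π(8742) = 1090. Numerical evaluation of the logarithmic integral gives Li(8742) ≈ 1108.57. The difference π(x) − Li(x) ≈ -18.57 is typically negative for small/moderate x (Li(x) overestimates), though Littlewood's theorem shows this sign changes infinitely often.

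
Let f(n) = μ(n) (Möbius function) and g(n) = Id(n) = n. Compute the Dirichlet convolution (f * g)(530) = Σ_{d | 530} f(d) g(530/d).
(μ * Id)(530) = 208

Divisors of 530: [1, 2, 5, 10, 53, 106, 265, 530]. For each d | 530:
  d = 1: μ(1) · Id(530/1) = 1 · 530 = 530
  d = 2: μ(2) · Id(530/2) = -1 · 265 = -265
  d = 5: μ(5) · Id(530/5) = -1 · 106 = -106
  d = 10: μ(10) · Id(530/10) = 1 · 53 = 53
  d = 53: μ(53) · Id(530/53) = -1 · 10 = -10
  d = 106: μ(106) · Id(530/106) = 1 · 5 = 5
  d = 265: μ(265) · Id(530/265) = 1 · 2 = 2
  d = 530: μ(530) · Id(530/530) = -1 · 1 = -1
Summing: (μ * Id)(530) = 530 + -265 + -106 + 53 + -10 + 5 + 2 + -1 = 208.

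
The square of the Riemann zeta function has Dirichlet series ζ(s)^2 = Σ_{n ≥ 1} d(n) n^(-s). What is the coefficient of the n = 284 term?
d(284) = 6

ζ(s)^2 = (Σ 1/m^s)(Σ 1/k^s). The coefficient of 1/n^s in the product is the number of ordered pairs (m, k) with mk = n, which equals d(n). For n = 284, divisors are [1, 2, 4, 71, 142, 284], so d(284) = 6.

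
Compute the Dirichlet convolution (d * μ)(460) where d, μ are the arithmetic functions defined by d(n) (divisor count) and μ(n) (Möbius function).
(d * μ)(460) = 1

Divisors of 460: [1, 2, 4, 5, 10, 20, 23, 46, 92, 115, 230, 460]. For each d | 460:
  d = 1: d(1) · μ(460/1) = 1 · 0 = 0
  d = 2: d(2) · μ(460/2) = 2 · -1 = -2
  d = 4: d(4) · μ(460/4) = 3 · 1 = 3
  d = 5: d(5) · μ(460/5) = 2 · 0 = 0
  d = 10: d(10) · μ(460/10) = 4 · 1 = 4
  d = 20: d(20) · μ(460/20) = 6 · -1 = -6
  d = 23: d(23) · μ(460/23) = 2 · 0 = 0
  d = 46: d(46) · μ(460/46) = 4 · 1 = 4
  d = 92: d(92) · μ(460/92) = 6 · -1 = -6
  d = 115: d(115) · μ(460/115) = 4 · 0 = 0
  d = 230: d(230) · μ(460/230) = 8 · -1 = -8
  d = 460: d(460) · μ(460/460) = 12 · 1 = 12
Summing: (d * μ)(460) = 0 + -2 + 3 + 0 + 4 + -6 + 0 + 4 + -6 + 0 + -8 + 12 = 1.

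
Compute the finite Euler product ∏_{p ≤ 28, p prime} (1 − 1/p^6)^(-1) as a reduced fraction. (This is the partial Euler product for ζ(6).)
∏ = 7921457489978054880231124911875/7786417203783354362865572118528

The primes p ≤ 28 are [2, 3, 5, 7, 11, 13, 17, 19, 23]. For each prime, (1 − 1/p^6)^(-1) = p^6 / (p^6 − 1). The product is (1 − 1/2^6)^(-1), (1 − 1/3^6)^(-1), (1 − 1/5^6)^(-1), (1 − 1/7^6)^(-1), (1 − 1/11^6)^(-1), (1 − 1/13^6)^(-1), (1 − 1/17^6)^(-1), (1 − 1/19^6)^(-1), (1 − 1/23^6)^(-1) = ∏ p^6 / (p^6 − 1) = 7921457489978054880231124911875/7786417203783354362865572118528.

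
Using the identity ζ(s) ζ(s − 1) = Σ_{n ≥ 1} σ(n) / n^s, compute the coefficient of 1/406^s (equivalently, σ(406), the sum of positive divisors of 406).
σ(406) = 720

In the product (Σ m^0/m^s)(Σ k / k^s) = Σ (Σ_{d | n} d) / n^s, the coefficient of 1/n^s is σ(n) = Σ_{d | n} d. For n = 406, divisors are [1, 2, 7, 14, 29, 58, 203, 406]; summing: σ(406) = 720.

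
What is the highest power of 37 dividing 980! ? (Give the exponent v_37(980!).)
v_37(980!) = 26

Legendre's formula: v_p(n!) = Σ_{k ≥ 1} ⌊n / p^k⌋. For p = 37, n = 980, the terms are:
  ⌊980/37^1⌋ = ⌊980/37⌋ = 26
(the next term ⌊980/37^2⌋ = 0, terminating the sum). Summing: v_37(980!) = 26 = 26.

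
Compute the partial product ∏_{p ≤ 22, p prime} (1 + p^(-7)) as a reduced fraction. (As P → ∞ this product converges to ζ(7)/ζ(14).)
∏ = 1068826090093603336253543016500022477644576/1060040977976779320486482915314295925421875

The primes p ≤ 22 are [2, 3, 5, 7, 11, 13, 17, 19]. For each, (1 + 1/p^7) = (p^7 + 1)/p^7. Multiplying these fractions over p ∈ [2, 3, 5, 7, 11, 13, 17, 19] gives 1068826090093603336253543016500022477644576/1060040977976779320486482915314295925421875. (In the limit P → ∞ this tends to ζ(7)/ζ(14).)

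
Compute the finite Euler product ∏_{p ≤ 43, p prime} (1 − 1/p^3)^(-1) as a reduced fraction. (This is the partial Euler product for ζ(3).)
∏ = 11622300127850926153432227486340003/9669167824002218213355442162630656

The primes p ≤ 43 are [2, 3, 5, 7, 11, 13, 17, 19, 23, 29, 31, 37, 41, 43]. For each prime, (1 − 1/p^3)^(-1) = p^3 / (p^3 − 1). The product is (1 − 1/2^3)^(-1), (1 − 1/3^3)^(-1), (1 − 1/5^3)^(-1), (1 − 1/7^3)^(-1), (1 − 1/11^3)^(-1), (1 − 1/13^3)^(-1), (1 − 1/17^3)^(-1), (1 − 1/19^3)^(-1), (1 − 1/23^3)^(-1), (1 − 1/29^3)^(-1), (1 − 1/31^3)^(-1), (1 − 1/37^3)^(-1), (1 − 1/41^3)^(-1), (1 − 1/43^3)^(-1) = ∏ p^3 / (p^3 − 1) = 11622300127850926153432227486340003/9669167824002218213355442162630656.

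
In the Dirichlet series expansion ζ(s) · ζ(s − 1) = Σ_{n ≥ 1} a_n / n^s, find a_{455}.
σ(455) = 672

In the product (Σ m^0/m^s)(Σ k / k^s) = Σ (Σ_{d | n} d) / n^s, the coefficient of 1/n^s is σ(n) = Σ_{d | n} d. For n = 455, divisors are [1, 5, 7, 13, 35, 65, 91, 455]; summing: σ(455) = 672.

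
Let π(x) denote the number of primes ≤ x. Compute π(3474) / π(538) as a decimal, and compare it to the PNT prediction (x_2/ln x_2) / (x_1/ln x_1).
π(3474)/π(538) = 487/99 ≈ 4.9192;  PNT prediction ≈ 4.9800.

π(538) = 99 and π(3474) = 487, so π(3474)/π(538) ≈ 4.9192. The PNT-predicted ratio is (3474/ln(3474)) / (538/ln(538)) ≈ 4.9800. The two agree to within a few percent, as expected.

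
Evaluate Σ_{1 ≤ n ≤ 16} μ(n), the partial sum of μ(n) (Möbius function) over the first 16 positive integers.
Σ_{n ≤ 16} μ(n) = -1

Compute μ(n) for each 1 ≤ n ≤ 16: μ(1) = 1, μ(2) = -1, μ(3) = -1, μ(4) = 0, μ(5) = -1, μ(6) = 1, μ(7) = -1, μ(8) = 0, μ(9) = 0, μ(10) = 1, μ(11) = -1, μ(12) = 0, μ(13) = -1, μ(14) = 1, μ(15) = 1, μ(16) = 0. Summing all 16 values: -1. (Mertens function M(x) = Σ_{n ≤ x} μ(n); on average M(x) should be small (PNT ⟺ M(x) = o(x)).)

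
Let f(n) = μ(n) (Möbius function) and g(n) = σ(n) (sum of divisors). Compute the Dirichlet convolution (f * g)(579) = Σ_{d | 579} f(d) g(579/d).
(μ * σ)(579) = 579

Divisors of 579: [1, 3, 193, 579]. For each d | 579:
  d = 1: μ(1) · σ(579/1) = 1 · 776 = 776
  d = 3: μ(3) · σ(579/3) = -1 · 194 = -194
  d = 193: μ(193) · σ(579/193) = -1 · 4 = -4
  d = 579: μ(579) · σ(579/579) = 1 · 1 = 1
Summing: (μ * σ)(579) = 776 + -194 + -4 + 1 = 579.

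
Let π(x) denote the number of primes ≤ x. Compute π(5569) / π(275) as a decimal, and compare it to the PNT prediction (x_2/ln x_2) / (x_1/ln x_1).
π(5569)/π(275) = 735/58 ≈ 12.6724;  PNT prediction ≈ 13.1878.

π(275) = 58 and π(5569) = 735, so π(5569)/π(275) ≈ 12.6724. The PNT-predicted ratio is (5569/ln(5569)) / (275/ln(275)) ≈ 13.1878. The two agree to within a few percent, as expected.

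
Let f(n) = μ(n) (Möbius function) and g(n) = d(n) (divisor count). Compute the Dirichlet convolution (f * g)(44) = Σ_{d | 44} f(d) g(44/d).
(μ * d)(44) = 1

Divisors of 44: [1, 2, 4, 11, 22, 44]. For each d | 44:
  d = 1: μ(1) · d(44/1) = 1 · 6 = 6
  d = 2: μ(2) · d(44/2) = -1 · 4 = -4
  d = 4: μ(4) · d(44/4) = 0 · 2 = 0
  d = 11: μ(11) · d(44/11) = -1 · 3 = -3
  d = 22: μ(22) · d(44/22) = 1 · 2 = 2
  d = 44: μ(44) · d(44/44) = 0 · 1 = 0
Summing: (μ * d)(44) = 6 + -4 + 0 + -3 + 2 + 0 = 1.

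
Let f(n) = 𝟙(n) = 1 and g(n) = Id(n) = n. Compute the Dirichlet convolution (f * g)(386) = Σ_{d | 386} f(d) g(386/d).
(𝟙 * Id)(386) = 582

Divisors of 386: [1, 2, 193, 386]. For each d | 386:
  d = 1: 𝟙(1) · Id(386/1) = 1 · 386 = 386
  d = 2: 𝟙(2) · Id(386/2) = 1 · 193 = 193
  d = 193: 𝟙(193) · Id(386/193) = 1 · 2 = 2
  d = 386: 𝟙(386) · Id(386/386) = 1 · 1 = 1
Summing: (𝟙 * Id)(386) = 386 + 193 + 2 + 1 = 582.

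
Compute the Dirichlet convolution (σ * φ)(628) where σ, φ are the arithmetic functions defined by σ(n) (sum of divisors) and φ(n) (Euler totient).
(σ * φ)(628) = 3768

Divisors of 628: [1, 2, 4, 157, 314, 628]. For each d | 628:
  d = 1: σ(1) · φ(628/1) = 1 · 312 = 312
  d = 2: σ(2) · φ(628/2) = 3 · 156 = 468
  d = 4: σ(4) · φ(628/4) = 7 · 156 = 1092
  d = 157: σ(157) · φ(628/157) = 158 · 2 = 316
  d = 314: σ(314) · φ(628/314) = 474 · 1 = 474
  d = 628: σ(628) · φ(628/628) = 1106 · 1 = 1106
Summing: (σ * φ)(628) = 312 + 468 + 1092 + 316 + 474 + 1106 = 3768.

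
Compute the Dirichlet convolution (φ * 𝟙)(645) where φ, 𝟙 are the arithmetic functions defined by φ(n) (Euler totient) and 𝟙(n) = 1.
(φ * 𝟙)(645) = 645

Divisors of 645: [1, 3, 5, 15, 43, 129, 215, 645]. For each d | 645:
  d = 1: φ(1) · 𝟙(645/1) = 1 · 1 = 1
  d = 3: φ(3) · 𝟙(645/3) = 2 · 1 = 2
  d = 5: φ(5) · 𝟙(645/5) = 4 · 1 = 4
  d = 15: φ(15) · 𝟙(645/15) = 8 · 1 = 8
  d = 43: φ(43) · 𝟙(645/43) = 42 · 1 = 42
  d = 129: φ(129) · 𝟙(645/129) = 84 · 1 = 84
  d = 215: φ(215) · 𝟙(645/215) = 168 · 1 = 168
  d = 645: φ(645) · 𝟙(645/645) = 336 · 1 = 336
Summing: (φ * 𝟙)(645) = 1 + 2 + 4 + 8 + 42 + 84 + 168 + 336 = 645.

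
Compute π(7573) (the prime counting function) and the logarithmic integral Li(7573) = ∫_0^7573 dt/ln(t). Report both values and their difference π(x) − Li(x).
π(7573) = 961;  Li(7573) ≈ 978.76;  π(x) − Li(x) ≈ -17.76.

Direct count of primes ≤ 7573 gives π(7573) = 961. Numerical evaluation of the logarithmic integral gives Li(7573) ≈ 978.76. The difference π(x) − Li(x) ≈ -17.76 is typically negative for small/moderate x (Li(x) overestimates), though Littlewood's theorem shows this sign changes infinitely often.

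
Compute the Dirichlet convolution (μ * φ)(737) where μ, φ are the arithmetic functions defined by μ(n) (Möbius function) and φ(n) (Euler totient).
(μ * φ)(737) = 585

Divisors of 737: [1, 11, 67, 737]. For each d | 737:
  d = 1: μ(1) · φ(737/1) = 1 · 660 = 660
  d = 11: μ(11) · φ(737/11) = -1 · 66 = -66
  d = 67: μ(67) · φ(737/67) = -1 · 10 = -10
  d = 737: μ(737) · φ(737/737) = 1 · 1 = 1
Summing: (μ * φ)(737) = 660 + -66 + -10 + 1 = 585.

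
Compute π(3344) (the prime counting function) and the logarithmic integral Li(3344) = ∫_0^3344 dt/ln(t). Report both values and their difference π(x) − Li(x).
π(3344) = 471;  Li(3344) ≈ 485.43;  π(x) − Li(x) ≈ -14.43.

Direct count of primes ≤ 3344 gives π(3344) = 471. Numerical evaluation of the logarithmic integral gives Li(3344) ≈ 485.43. The difference π(x) − Li(x) ≈ -14.43 is typically negative for small/moderate x (Li(x) overestimates), though Littlewood's theorem shows this sign changes infinitely often.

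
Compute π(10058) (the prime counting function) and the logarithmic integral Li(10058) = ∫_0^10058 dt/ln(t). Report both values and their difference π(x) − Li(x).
π(10058) = 1233;  Li(10058) ≈ 1252.43;  π(x) − Li(x) ≈ -19.43.

Direct count of primes ≤ 10058 gives π(10058) = 1233. Numerical evaluation of the logarithmic integral gives Li(10058) ≈ 1252.43. The difference π(x) − Li(x) ≈ -19.43 is typically negative for small/moderate x (Li(x) overestimates), though Littlewood's theorem shows this sign changes infinitely often.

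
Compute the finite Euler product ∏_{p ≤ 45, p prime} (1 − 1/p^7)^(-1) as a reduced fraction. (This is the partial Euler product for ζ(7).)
∏ = 45646702807467713699372033067809267220048714619200580949120845685181752370766160993819090186875/45268741527906747399557358241617585589782139439825822687873840391576296184501153303048882388992

The primes p ≤ 45 are [2, 3, 5, 7, 11, 13, 17, 19, 23, 29, 31, 37, 41, 43]. For each prime, (1 − 1/p^7)^(-1) = p^7 / (p^7 − 1). The product is (1 − 1/2^7)^(-1), (1 − 1/3^7)^(-1), (1 − 1/5^7)^(-1), (1 − 1/7^7)^(-1), (1 − 1/11^7)^(-1), (1 − 1/13^7)^(-1), (1 − 1/17^7)^(-1), (1 − 1/19^7)^(-1), (1 − 1/23^7)^(-1), (1 − 1/29^7)^(-1), (1 − 1/31^7)^(-1), (1 − 1/37^7)^(-1), (1 − 1/41^7)^(-1), (1 − 1/43^7)^(-1) = ∏ p^7 / (p^7 − 1) = 45646702807467713699372033067809267220048714619200580949120845685181752370766160993819090186875/45268741527906747399557358241617585589782139439825822687873840391576296184501153303048882388992.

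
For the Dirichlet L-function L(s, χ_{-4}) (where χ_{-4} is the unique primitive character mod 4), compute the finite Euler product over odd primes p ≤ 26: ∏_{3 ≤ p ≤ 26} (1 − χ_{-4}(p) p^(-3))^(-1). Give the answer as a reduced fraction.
∏ = 177358697820836675/183046656872153088

The odd primes p ≤ 26 are [3, 5, 7, 11, 13, 17, 19, 23]. For each, χ(p) = 1 if p ≡ 1 mod 4, χ(p) = −1 if p ≡ 3 mod 4. Taking (1 − χ(p)/p^3)^(-1) = p^3/(p^3 − χ(p)): (1 − (-1)/3^3)^(-1) · (1 − (1)/5^3)^(-1) · (1 − (-1)/7^3)^(-1) · (1 − (-1)/11^3)^(-1) · (1 − (1)/13^3)^(-1) · (1 − (1)/17^3)^(-1) · (1 − (-1)/19^3)^(-1) · (1 − (-1)/23^3)^(-1) = 177358697820836675/183046656872153088.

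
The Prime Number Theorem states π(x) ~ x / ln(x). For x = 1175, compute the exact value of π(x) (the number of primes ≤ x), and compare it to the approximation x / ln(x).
π(1175) = 193;  x/ln(x) ≈ 166.22;  relative error ≈ 13.88%.

Directly count primes up to 1175: π(1175) = 193. The PNT approximation gives 1175/ln(1175) ≈ 1175/7.06902 ≈ 166.22. Relative error (π(x) − x/ln(x)) / π(x) ≈ 13.88%; the approximation is known to undercount slightly (Li(x) is a better estimate).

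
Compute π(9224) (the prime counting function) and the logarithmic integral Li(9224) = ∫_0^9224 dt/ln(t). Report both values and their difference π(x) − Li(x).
π(9224) = 1143;  Li(9224) ≈ 1161.52;  π(x) − Li(x) ≈ -18.52.

Direct count of primes ≤ 9224 gives π(9224) = 1143. Numerical evaluation of the logarithmic integral gives Li(9224) ≈ 1161.52. The difference π(x) − Li(x) ≈ -18.52 is typically negative for small/moderate x (Li(x) overestimates), though Littlewood's theorem shows this sign changes infinitely often.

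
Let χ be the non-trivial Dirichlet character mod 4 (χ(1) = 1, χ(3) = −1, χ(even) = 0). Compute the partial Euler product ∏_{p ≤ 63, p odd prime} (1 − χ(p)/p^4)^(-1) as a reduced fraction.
∏ = 81934214988902113115031508050672702841756592198516788686922065253543/82850154482442028729801746725895742819441886414557775886809038848000

The odd primes p ≤ 63 are [3, 5, 7, 11, 13, 17, 19, 23, 29, 31, 37, 41, 43, 47, 53, 59, 61]. For each, χ(p) = 1 if p ≡ 1 mod 4, χ(p) = −1 if p ≡ 3 mod 4. Taking (1 − χ(p)/p^4)^(-1) = p^4/(p^4 − χ(p)): (1 − (-1)/3^4)^(-1) · (1 − (1)/5^4)^(-1) · (1 − (-1)/7^4)^(-1) · (1 − (-1)/11^4)^(-1) · (1 − (1)/13^4)^(-1) · (1 − (1)/17^4)^(-1) · (1 − (-1)/19^4)^(-1) · (1 − (-1)/23^4)^(-1) · (1 − (1)/29^4)^(-1) · (1 − (-1)/31^4)^(-1) · (1 − (1)/37^4)^(-1) · (1 − (1)/41^4)^(-1) · (1 − (-1)/43^4)^(-1) · (1 − (-1)/47^4)^(-1) · (1 − (1)/53^4)^(-1) · (1 − (-1)/59^4)^(-1) · (1 − (1)/61^4)^(-1) = 81934214988902113115031508050672702841756592198516788686922065253543/82850154482442028729801746725895742819441886414557775886809038848000.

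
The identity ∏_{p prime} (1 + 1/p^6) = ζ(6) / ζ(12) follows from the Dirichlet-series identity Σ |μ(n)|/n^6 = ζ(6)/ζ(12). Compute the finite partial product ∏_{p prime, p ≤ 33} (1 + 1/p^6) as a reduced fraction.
∏ = 27817995139941732182652708678753385001734002671757520/27350499395438163022926501194256392285250955967934357

The primes p ≤ 33 are [2, 3, 5, 7, 11, 13, 17, 19, 23, 29, 31]. For each, (1 + 1/p^6) = (p^6 + 1)/p^6. Multiplying these fractions over p ∈ [2, 3, 5, 7, 11, 13, 17, 19, 23, 29, 31] gives 27817995139941732182652708678753385001734002671757520/27350499395438163022926501194256392285250955967934357. (In the limit P → ∞ this tends to ζ(6)/ζ(12).)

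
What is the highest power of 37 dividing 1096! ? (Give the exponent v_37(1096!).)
v_37(1096!) = 29

Legendre's formula: v_p(n!) = Σ_{k ≥ 1} ⌊n / p^k⌋. For p = 37, n = 1096, the terms are:
  ⌊1096/37^1⌋ = ⌊1096/37⌋ = 29
(the next term ⌊1096/37^2⌋ = 0, terminating the sum). Summing: v_37(1096!) = 29 = 29.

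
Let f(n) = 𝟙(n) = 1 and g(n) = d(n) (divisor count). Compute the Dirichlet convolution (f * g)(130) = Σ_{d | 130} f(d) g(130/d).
(𝟙 * d)(130) = 27

Divisors of 130: [1, 2, 5, 10, 13, 26, 65, 130]. For each d | 130:
  d = 1: 𝟙(1) · d(130/1) = 1 · 8 = 8
  d = 2: 𝟙(2) · d(130/2) = 1 · 4 = 4
  d = 5: 𝟙(5) · d(130/5) = 1 · 4 = 4
  d = 10: 𝟙(10) · d(130/10) = 1 · 2 = 2
  d = 13: 𝟙(13) · d(130/13) = 1 · 4 = 4
  d = 26: 𝟙(26) · d(130/26) = 1 · 2 = 2
  d = 65: 𝟙(65) · d(130/65) = 1 · 2 = 2
  d = 130: 𝟙(130) · d(130/130) = 1 · 1 = 1
Summing: (𝟙 * d)(130) = 8 + 4 + 4 + 2 + 4 + 2 + 2 + 1 = 27.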